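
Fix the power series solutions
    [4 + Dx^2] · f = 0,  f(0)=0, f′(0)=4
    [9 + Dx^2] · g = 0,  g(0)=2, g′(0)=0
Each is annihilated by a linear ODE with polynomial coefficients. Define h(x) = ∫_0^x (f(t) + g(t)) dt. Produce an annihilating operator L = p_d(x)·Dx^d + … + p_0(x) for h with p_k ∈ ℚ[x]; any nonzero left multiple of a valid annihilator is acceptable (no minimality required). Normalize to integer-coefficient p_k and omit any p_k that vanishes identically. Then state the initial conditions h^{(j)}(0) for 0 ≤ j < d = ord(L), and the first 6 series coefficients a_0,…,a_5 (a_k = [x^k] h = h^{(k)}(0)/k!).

f: a_k = 0, 4, 0, -8/3, 0, 8/15, …
g: a_k = 2, 0, -9, 0, 27/4, 0, …
Sum ⇒ L₀ = lclm(L_f,L_g) in ℚ(x)⟨Dx⟩.
h=∫h₀ ⇒ L = L₀·Dx.
L = 36·Dx + 13·Dx^3 + Dx^5  (order 5).
h: a_k = 0, 2, 2, -3, -2/3, 27/20, …
ICs: h(0) = 0, h′(0) = 2, h′′(0) = 4, h′′′(0) = -18, h′′′′(0) = -16.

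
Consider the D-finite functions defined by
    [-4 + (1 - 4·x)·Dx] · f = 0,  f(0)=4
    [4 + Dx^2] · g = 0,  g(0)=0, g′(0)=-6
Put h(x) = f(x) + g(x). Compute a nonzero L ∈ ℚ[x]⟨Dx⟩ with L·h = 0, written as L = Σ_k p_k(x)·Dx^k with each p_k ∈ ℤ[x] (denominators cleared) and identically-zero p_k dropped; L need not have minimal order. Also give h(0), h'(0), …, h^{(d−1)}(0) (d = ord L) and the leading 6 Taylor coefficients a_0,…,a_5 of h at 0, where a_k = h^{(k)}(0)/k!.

L = (400 - 128·x + 256·x^2) + (-36 + 176·x - 192·x^2 + 256·x^3)·Dx + (100 - 32·x + 64·x^2)·Dx^2 + (-9 + 44·x - 48·x^2 + 64·x^3)·Dx^3  (order 3).
h: a_k = 4, 10, 64, 260, 1024, 20476/5, …
ICs: h(0) = 4, h′(0) = 10, h′′(0) = 128.

f: a_k = 4, 16, 64, 256, 1024, 4096, …
g: a_k = 0, -6, 0, 4, 0, -4/5, …
L₀ := lclm(L_f,L_g); ord L₀ ≤ 1+2.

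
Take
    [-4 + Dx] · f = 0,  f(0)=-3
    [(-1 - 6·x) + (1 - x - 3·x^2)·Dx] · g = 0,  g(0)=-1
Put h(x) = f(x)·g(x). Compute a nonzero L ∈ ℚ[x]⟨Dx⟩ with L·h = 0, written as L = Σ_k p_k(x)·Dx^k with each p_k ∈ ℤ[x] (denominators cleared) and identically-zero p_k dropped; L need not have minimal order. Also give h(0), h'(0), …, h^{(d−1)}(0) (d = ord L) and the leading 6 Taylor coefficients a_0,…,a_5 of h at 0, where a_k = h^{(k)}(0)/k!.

f: a_k = -3, -12, -24, -32, -32, -128/5, …
g: a_k = -1, -1, -4, -7, -19, -40, …
h₀=f·g: eliminate ⇒ L₀, order ≤ 1·1.
L = (5 + 2·x - 12·x^2) + (-1 + x + 3·x^2)·Dx  (order 1).
h: a_k = 3, 15, 48, 125, 301, 3508/5, …
ICs: h(0) = 3.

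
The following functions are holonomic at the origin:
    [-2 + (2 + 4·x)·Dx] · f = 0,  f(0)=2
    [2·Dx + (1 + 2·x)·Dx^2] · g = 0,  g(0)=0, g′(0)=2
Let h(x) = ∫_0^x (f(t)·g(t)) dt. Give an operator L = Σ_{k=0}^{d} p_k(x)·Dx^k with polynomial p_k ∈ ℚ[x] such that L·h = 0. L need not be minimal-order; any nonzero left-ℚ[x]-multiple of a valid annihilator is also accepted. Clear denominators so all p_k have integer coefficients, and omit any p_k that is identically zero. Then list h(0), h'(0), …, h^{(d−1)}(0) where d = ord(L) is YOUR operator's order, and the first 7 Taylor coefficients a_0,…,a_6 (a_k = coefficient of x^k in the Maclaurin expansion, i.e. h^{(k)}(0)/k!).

f: a_k = 2, 2, -1, 1, -5/4, 7/4, -21/8, …
g: a_k = 0, 2, -2, 8/3, -4, 32/5, -32/3, …
Sym-product of L_f,L_g gives L₀ (≤ ord 2).
∫: right-multiply L₀ by Dx.
L = Dx + (1 + 4·x + 4·x^2)·Dx^3  (order 3).
h: a_k = 0, 0, 2, 0, -1/6, 4/15, -71/180, …
ICs: h(0) = 0, h′(0) = 0, h′′(0) = 4.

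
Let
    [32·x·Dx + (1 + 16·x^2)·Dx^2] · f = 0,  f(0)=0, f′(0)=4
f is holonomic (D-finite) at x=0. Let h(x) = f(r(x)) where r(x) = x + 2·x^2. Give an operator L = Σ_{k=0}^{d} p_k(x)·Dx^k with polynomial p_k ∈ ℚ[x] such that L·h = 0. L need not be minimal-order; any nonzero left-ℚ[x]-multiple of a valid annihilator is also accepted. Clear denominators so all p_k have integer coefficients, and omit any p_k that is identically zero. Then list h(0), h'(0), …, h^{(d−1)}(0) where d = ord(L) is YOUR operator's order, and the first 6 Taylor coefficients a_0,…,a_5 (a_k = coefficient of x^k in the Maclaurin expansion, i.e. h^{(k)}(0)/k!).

f: a_k = 0, 4, 0, -64/3, 0, 1024/5, …
f∘r: x↦r, Dx↦Dx/r' in L_f ⇒ L₀.
L = (-4 + 32·x + 256·x^2 + 768·x^3 + 768·x^4)·Dx + (1 + 4·x + 16·x^2 + 128·x^3 + 320·x^4 + 256·x^5)·Dx^2  (order 2).
h: a_k = 0, 4, 8, -64/3, -128, -256/5, …
ICs: h(0) = 0, h′(0) = 4.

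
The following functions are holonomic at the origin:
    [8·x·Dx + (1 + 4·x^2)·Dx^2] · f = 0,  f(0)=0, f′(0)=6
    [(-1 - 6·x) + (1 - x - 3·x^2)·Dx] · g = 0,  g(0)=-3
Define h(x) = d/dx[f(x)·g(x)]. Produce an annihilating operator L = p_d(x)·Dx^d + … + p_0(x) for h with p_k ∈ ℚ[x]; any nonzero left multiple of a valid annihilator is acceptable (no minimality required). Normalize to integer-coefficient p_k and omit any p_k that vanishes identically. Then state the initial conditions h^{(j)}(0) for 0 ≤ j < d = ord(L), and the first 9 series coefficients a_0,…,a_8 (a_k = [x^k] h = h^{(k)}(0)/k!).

f: a_k = 0, 6, 0, -8, 0, 96/5, 0, -384/7, 0, …
g: a_k = -3, -3, -12, -21, -57, -120, -291, -651, -1524, …
f·g: L₀ = L_f ⊗_s L_g, ord ≤ 2·1.
Derive L from L₀ (diff closure).
L = (22 + 1032·x^2 + 1152·x^3 + 5184·x^4) + (13 + 86·x + 132·x^2 + 600·x^3 + 1152·x^4 + 3456·x^5)·Dx + (-3 - x - 35·x^2 + 44·x^3 + 16·x^4 + 192·x^5 + 432·x^6)·Dx^2  (order 2).
h: a_k = -18, -36, -144, -408, -1518, -18288/5, -47454/5, -891696/35, -2445696/35, …
ICs: h(0) = -18, h′(0) = -36.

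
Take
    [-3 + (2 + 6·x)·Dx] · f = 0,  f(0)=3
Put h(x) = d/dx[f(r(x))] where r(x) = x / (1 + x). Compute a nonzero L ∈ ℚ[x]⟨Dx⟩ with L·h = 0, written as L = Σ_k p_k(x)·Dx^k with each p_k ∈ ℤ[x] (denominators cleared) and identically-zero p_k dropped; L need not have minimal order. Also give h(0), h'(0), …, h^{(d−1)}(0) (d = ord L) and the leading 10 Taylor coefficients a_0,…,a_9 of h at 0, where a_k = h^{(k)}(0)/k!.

L = (-7 - 16·x) + (-2 - 10·x - 8·x^2)·Dx  (order 1).
h: a_k = 9/2, -63/4, 783/16, -5031/32, 136035/256, -956745/512, 13825035/2048, -101709495/4096, 6062026635/65536, -45580775445/131072, …
ICs: h(0) = 9/2.

f: a_k = 3, 9/2, -27/8, 81/16, -1215/128, 5103/256, -45927/1024, 216513/2048, -8444007/32768, 42220035/65536, …
Substitute x→r, Dx→(1/r')Dx; clear ⇒ L₀.
Differentiate: ansatz ord ≤ ord L₀ ⇒ L.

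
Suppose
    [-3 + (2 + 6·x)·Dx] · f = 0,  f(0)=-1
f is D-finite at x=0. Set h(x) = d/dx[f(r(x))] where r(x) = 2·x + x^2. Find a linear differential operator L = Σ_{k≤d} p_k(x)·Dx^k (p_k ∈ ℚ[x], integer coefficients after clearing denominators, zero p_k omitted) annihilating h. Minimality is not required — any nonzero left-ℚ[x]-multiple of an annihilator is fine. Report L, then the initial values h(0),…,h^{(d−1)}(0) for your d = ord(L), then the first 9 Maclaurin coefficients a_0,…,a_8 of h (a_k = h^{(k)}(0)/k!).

f: a_k = -1, -3/2, 9/8, -27/16, 405/128, -1701/256, 15309/1024, -72171/2048, 2814669/32768, …
h₀=f(r): pull back L_f along r ⇒ L₀.
h₀' ⇒ L via d/dx closure of L₀.
L = -2 + (-1 - 7·x - 9·x^2 - 3·x^3)·Dx  (order 1).
h: a_k = -3, 6, -27, 126, -1215/2, 2997, -30051/2, 76221, -3120849/8, …
ICs: h(0) = -3.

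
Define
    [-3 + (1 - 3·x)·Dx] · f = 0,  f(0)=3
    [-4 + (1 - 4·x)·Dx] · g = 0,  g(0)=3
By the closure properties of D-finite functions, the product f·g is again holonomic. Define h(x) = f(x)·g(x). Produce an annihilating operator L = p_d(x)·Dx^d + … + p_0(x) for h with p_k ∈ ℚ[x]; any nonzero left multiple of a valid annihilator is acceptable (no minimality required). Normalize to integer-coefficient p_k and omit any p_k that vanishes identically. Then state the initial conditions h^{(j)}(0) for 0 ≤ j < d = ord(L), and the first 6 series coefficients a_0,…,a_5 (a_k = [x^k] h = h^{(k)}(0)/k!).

L = (-7 + 24·x) + (1 - 7·x + 12·x^2)·Dx  (order 1).
h: a_k = 9, 63, 333, 1575, 7029, 30303, …
ICs: h(0) = 9.

f: a_k = 3, 9, 27, 81, 243, 729, …
g: a_k = 3, 12, 48, 192, 768, 3072, …
Sym-product of L_f,L_g gives L₀ (≤ ord 1).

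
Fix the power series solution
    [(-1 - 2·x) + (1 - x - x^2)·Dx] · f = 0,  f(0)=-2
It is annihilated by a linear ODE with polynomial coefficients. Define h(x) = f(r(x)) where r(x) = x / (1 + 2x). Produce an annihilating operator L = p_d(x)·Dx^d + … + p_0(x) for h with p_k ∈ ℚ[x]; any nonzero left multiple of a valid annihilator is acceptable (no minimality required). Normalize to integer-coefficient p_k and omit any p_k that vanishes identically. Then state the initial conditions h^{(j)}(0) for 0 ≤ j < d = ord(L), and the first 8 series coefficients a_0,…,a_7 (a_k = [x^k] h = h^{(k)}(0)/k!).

f: a_k = -2, -2, -4, -6, -10, -16, -26, -42, …
h₀=f(r): pull back L_f along r ⇒ L₀.
L = (-1 - 4·x) + (1 + 5·x + 7·x^2 + 2·x^3)·Dx  (order 1).
h: a_k = -2, -2, 0, 2, -6, 16, -42, 110, …
ICs: h(0) = -2.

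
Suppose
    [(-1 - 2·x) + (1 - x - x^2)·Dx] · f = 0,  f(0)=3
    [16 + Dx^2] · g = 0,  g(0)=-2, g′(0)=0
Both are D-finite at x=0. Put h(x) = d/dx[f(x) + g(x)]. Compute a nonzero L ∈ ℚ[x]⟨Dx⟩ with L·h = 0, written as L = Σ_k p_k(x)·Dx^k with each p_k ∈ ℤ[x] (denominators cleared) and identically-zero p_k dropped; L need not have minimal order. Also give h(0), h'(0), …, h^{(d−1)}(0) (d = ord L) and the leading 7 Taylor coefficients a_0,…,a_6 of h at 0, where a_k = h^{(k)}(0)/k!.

L = (1472 + 2624·x + 2560·x^2 + 640·x^3 + 2240·x^4 + 2304·x^5 + 768·x^6) + (-272 - 112·x + 1008·x^2 - 160·x^3 - 800·x^4 + 576·x^5 + 896·x^6 + 256·x^7)·Dx + (92 + 164·x + 160·x^2 + 40·x^3 + 140·x^4 + 144·x^5 + 48·x^6)·Dx^2 + (-17 - 7·x + 63·x^2 - 10·x^3 - 50·x^4 + 36·x^5 + 56·x^6 + 16·x^7)·Dx^3  (order 3).
h: a_k = 3, 44, 27, -76/3, 120, 4534/15, 441, …
ICs: h(0) = 3, h′(0) = 44, h′′(0) = 54.

f: a_k = 3, 3, 6, 9, 15, 24, 39, …
g: a_k = -2, 0, 16, 0, -64/3, 0, 512/45, …
Weyl lclm of L_f,L_g ⇒ L₀ (ord ≤ 3).
h₀' ⇒ L via d/dx closure of L₀.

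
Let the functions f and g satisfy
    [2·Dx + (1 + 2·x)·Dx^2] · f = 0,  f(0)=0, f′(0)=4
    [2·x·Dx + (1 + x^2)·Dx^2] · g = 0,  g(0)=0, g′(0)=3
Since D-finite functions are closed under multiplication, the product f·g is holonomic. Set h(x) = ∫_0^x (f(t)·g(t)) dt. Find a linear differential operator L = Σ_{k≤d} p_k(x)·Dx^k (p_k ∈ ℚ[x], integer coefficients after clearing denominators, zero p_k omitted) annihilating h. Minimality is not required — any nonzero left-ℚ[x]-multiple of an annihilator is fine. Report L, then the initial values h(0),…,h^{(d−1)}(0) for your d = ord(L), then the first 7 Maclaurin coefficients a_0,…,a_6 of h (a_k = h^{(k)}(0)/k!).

L = (24 + 80·x + 88·x^2 + 240·x^3 + 240·x^4 + 208·x^5 + 16·x^7)·Dx^2 + (12 + 80·x + 332·x^2 + 608·x^3 + 880·x^4 + 744·x^5 + 560·x^6 + 24·x^7 + 56·x^8)·Dx^3 + (12 + 52·x + 168·x^2 + 372·x^3 + 516·x^4 + 564·x^5 + 384·x^6 + 276·x^7 + 24·x^8 + 32·x^9)·Dx^4 + (2 + 12·x + 34·x^2 + 64·x^3 + 87·x^4 + 96·x^5 + 84·x^6 + 48·x^7 + 33·x^8 + 4·x^9 + 4·x^10)·Dx^5  (order 5).
h: a_k = 0, 0, 0, 4, -3, 12/5, -10/3, …
ICs: h(0) = 0, h′(0) = 0, h′′(0) = 0, h′′′(0) = 24, h′′′′(0) = -72.

f: a_k = 0, 4, -4, 16/3, -8, 64/5, -64/3, …
g: a_k = 0, 3, 0, -1, 0, 3/5, 0, …
f·g: L₀ = L_f ⊗_s L_g, ord ≤ 2·2.
h=∫₀ˣh₀: take L = L₀·Dx.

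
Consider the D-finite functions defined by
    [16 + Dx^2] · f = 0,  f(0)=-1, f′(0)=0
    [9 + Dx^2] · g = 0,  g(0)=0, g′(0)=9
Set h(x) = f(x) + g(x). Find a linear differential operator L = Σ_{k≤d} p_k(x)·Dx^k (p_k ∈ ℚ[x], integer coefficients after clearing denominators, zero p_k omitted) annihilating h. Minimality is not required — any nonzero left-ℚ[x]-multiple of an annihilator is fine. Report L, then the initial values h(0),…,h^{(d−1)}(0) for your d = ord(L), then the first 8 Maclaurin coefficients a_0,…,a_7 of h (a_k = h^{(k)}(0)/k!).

f: a_k = -1, 0, 8, 0, -32/3, 0, 256/45, 0, …
g: a_k = 0, 9, 0, -27/2, 0, 243/40, 0, -729/560, …
Sum ⇒ L₀ = lclm(L_f,L_g) in ℚ(x)⟨Dx⟩.
L = 144 + 25·Dx^2 + Dx^4  (order 4).
h: a_k = -1, 9, 8, -27/2, -32/3, 243/40, 256/45, -729/560, …
ICs: h(0) = -1, h′(0) = 9, h′′(0) = 16, h′′′(0) = -81.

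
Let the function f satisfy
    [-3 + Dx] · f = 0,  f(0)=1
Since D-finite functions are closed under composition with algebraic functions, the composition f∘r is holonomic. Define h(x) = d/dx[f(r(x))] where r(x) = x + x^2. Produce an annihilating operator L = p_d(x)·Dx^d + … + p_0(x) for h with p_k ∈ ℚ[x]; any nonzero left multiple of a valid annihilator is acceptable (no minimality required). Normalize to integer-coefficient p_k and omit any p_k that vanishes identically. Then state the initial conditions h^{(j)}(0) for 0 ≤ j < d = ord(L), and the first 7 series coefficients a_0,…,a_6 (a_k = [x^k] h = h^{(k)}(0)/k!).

L = (5 + 12·x + 12·x^2) + (-1 - 2·x)·Dx  (order 1).
h: a_k = 3, 15, 81/2, 171/2, 1161/8, 8613/40, 4509/16, …
ICs: h(0) = 3.

f: a_k = 1, 3, 9/2, 9/2, 27/8, 81/40, 81/80, …
L₀ from L_f via x↦r, Dx↦r'^{-1}Dx.
h=h₀': d/dx-closure on L₀ ⇒ L.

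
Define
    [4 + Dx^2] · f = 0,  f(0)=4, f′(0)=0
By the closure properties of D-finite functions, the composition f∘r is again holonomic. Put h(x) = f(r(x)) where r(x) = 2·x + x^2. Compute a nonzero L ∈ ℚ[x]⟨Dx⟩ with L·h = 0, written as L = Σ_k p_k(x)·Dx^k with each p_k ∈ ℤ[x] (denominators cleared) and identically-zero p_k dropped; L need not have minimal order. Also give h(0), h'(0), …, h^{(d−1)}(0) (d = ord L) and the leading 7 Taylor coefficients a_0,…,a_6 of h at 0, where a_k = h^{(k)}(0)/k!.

L = (16 + 48·x + 48·x^2 + 16·x^3) - Dx + (1 + x)·Dx^2  (order 2).
h: a_k = 4, 0, -32, -32, 104/3, 256/3, 1856/45, …
ICs: h(0) = 4, h′(0) = 0.

f: a_k = 4, 0, -8, 0, 8/3, 0, -16/45, …
h₀=f(r): pull back L_f along r ⇒ L₀.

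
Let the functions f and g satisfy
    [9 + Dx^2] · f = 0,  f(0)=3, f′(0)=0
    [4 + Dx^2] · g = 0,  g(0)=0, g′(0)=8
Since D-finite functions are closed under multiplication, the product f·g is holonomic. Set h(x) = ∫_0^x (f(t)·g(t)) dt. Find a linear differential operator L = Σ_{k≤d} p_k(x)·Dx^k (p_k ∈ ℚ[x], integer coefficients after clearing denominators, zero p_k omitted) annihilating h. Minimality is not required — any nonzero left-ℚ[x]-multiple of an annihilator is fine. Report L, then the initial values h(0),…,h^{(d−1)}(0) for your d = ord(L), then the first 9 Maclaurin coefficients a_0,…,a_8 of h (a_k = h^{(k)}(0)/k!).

L = 25·Dx + 26·Dx^3 + Dx^5  (order 5).
h: a_k = 0, 0, 12, 0, -31, 0, 781/30, 0, -19531/1680, …
ICs: h(0) = 0, h′(0) = 0, h′′(0) = 24, h′′′(0) = 0, h′′′′(0) = -744.

f: a_k = 3, 0, -27/2, 0, 81/8, 0, -243/80, 0, 2187/4480, …
g: a_k = 0, 8, 0, -16/3, 0, 16/15, 0, -32/315, 0, …
f·g: L₀ = L_f ⊗_s L_g, ord ≤ 2·2.
∫: right-multiply L₀ by Dx.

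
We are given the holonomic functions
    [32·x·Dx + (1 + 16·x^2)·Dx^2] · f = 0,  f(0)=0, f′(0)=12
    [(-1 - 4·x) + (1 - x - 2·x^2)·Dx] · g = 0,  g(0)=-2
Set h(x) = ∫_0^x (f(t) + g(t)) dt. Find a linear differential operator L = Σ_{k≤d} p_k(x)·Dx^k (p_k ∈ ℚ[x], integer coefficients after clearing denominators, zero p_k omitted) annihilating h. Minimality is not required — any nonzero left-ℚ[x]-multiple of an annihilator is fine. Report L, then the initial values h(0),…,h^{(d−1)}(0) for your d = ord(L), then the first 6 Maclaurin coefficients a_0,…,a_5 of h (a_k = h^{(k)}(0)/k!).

f: a_k = 0, 12, 0, -64, 0, 3072/5, …
g: a_k = -2, -2, -6, -10, -22, -42, …
L₀ := lclm(L_f,L_g); ord L₀ ≤ 2+1.
h=∫₀ˣh₀: take L = L₀·Dx.
L = (96 - 384·x - 6912·x^2 - 15360·x^3 - 40704·x^4 - 12288·x^6)·Dx^2 + (-31 - 104·x + 392·x^2 - 736·x^3 - 14912·x^4 - 27904·x^5 - 3072·x^6 - 12288·x^7)·Dx^3 + (3 + 19·x + 128·x^2 + 152·x^3 + 1128·x^4 - 2496·x^5 - 2560·x^6 - 1024·x^7 - 2048·x^8)·Dx^4  (order 4).
h: a_k = 0, -2, 5, -2, -37/2, -22/5, …
ICs: h(0) = 0, h′(0) = -2, h′′(0) = 10, h′′′(0) = -12.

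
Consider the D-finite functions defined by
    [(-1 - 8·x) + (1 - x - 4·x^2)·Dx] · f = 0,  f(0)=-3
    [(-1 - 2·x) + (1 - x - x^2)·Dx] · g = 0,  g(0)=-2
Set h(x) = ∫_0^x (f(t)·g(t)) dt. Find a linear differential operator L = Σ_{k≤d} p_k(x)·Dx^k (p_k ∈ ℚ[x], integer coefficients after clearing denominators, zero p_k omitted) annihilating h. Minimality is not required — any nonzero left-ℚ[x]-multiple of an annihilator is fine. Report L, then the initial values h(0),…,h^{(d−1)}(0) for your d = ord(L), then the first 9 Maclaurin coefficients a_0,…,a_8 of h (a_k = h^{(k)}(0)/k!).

L = (-2 - 8·x + 15·x^2 + 16·x^3)·Dx + (1 - 2·x - 4·x^2 + 5·x^3 + 4·x^4)·Dx^2  (order 2).
h: a_k = 0, 6, 6, 16, 57/2, 336/5, 140, 2262/7, 1437/2, …
ICs: h(0) = 0, h′(0) = 6.

f: a_k = -3, -3, -15, -27, -87, -195, -543, -1323, -3495, …
g: a_k = -2, -2, -4, -6, -10, -16, -26, -42, -68, …
Sym-product of L_f,L_g gives L₀ (≤ ord 1).
∫: right-multiply L₀ by Dx.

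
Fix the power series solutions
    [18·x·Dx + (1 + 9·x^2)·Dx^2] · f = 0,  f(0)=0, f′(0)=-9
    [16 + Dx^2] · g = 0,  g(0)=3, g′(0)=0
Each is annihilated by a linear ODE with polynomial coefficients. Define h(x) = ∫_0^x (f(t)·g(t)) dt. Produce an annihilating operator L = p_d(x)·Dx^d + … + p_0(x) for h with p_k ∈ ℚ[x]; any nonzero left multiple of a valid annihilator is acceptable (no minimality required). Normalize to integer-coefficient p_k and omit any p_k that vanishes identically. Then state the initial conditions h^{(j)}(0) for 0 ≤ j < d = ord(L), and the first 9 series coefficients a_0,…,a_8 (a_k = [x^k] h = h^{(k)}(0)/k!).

f: a_k = 0, -9, 0, 27, 0, -729/5, 0, 6561/7, 0, …
g: a_k = 3, 0, -24, 0, 32, 0, -256/15, 0, 512/105, …
Sym-product of L_f,L_g gives L₀ (≤ ord 4).
h=∫₀ˣh₀: take L = L₀·Dx.
L = (20800 + 494784·x^2 + 2923776·x^4 + 11943936·x^6 + 26873856·x^8)·Dx + (19584·x + 342144·x^3 + 2239488·x^5 + 6718464·x^7)·Dx^2 + (1700 + 42732·x^2 + 318816·x^4 + 1492992·x^6 + 3359232·x^8)·Dx^3 + (1224·x + 21384·x^3 + 139968·x^5 + 419904·x^7)·Dx^4 + (25 + 738·x^2 + 8505·x^4 + 46656·x^6 + 104976·x^8)·Dx^5  (order 5).
h: a_k = 0, 0, -27/2, 0, 297/4, 0, -2289/10, 0, 256503/280, …
ICs: h(0) = 0, h′(0) = 0, h′′(0) = -27, h′′′(0) = 0, h′′′′(0) = 1782.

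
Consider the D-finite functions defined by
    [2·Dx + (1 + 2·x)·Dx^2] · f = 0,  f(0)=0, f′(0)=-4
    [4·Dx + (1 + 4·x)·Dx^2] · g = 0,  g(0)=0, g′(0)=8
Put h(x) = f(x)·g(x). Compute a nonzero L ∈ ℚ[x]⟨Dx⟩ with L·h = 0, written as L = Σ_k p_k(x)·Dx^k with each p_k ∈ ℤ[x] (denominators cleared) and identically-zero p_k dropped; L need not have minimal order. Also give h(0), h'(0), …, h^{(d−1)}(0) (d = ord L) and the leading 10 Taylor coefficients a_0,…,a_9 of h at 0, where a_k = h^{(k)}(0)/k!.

f: a_k = 0, -4, 4, -16/3, 8, -64/5, 64/3, -256/7, 64, -1024/9, …
g: a_k = 0, 8, -16, 128/3, -128, 2048/5, -4096/3, 32768/7, -16384, 524288/9, …
Product ⇒ symmetric product L₀, ord ≤ 4.
L = (160 + 768·x + 1024·x^2)·Dx + (264 + 2144·x + 5760·x^2 + 5120·x^3)·Dx^2 + (64 + 720·x + 2976·x^2 + 5376·x^3 + 3584·x^4)·Dx^3 + (3 + 44·x + 252·x^2 + 704·x^3 + 960·x^4 + 512·x^5)·Dx^4  (order 4).
h: a_k = 0, 0, -32, 96, -832/3, 832, -117376/45, 42496/5, -600064/21, 3446272/35, …
ICs: h(0) = 0, h′(0) = 0, h′′(0) = -64, h′′′(0) = 576.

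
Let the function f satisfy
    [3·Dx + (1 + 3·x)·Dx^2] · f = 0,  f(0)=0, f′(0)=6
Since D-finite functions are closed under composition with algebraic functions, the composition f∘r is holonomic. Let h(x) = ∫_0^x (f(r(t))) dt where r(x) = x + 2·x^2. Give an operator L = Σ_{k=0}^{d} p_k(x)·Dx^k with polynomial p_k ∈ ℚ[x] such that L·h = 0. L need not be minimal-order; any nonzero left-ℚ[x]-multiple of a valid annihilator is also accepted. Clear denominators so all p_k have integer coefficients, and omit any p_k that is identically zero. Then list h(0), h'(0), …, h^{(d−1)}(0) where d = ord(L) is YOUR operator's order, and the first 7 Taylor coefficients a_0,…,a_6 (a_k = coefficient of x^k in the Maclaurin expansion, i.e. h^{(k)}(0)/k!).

L = (-1 + 12·x + 24·x^2)·Dx^2 + (1 + 7·x + 18·x^2 + 24·x^3)·Dx^3  (order 3).
h: a_k = 0, 0, 3, 1, -9/2, 63/10, -9/5, …
ICs: h(0) = 0, h′(0) = 0, h′′(0) = 6.

f: a_k = 0, 6, -9, 18, -81/2, 486/5, -243, …
Substitute x→r, Dx→(1/r')Dx; clear ⇒ L₀.
h=∫₀ˣh₀: take L = L₀·Dx.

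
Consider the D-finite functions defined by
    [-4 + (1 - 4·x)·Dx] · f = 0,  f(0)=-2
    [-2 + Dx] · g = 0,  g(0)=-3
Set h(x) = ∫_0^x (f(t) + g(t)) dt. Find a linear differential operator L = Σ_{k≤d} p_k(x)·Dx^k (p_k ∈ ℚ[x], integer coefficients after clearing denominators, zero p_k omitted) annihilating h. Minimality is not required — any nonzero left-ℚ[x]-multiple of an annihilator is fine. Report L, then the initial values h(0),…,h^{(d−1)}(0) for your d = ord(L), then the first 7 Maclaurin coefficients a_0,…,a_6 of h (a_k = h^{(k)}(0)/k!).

f: a_k = -2, -8, -32, -128, -512, -2048, -8192, …
g: a_k = -3, -6, -6, -4, -2, -4/5, -4/15, …
h₀=f+g: left-lcm gives L₀, ord ≤ 2.
h=∫h₀ ⇒ L = L₀·Dx.
L = (-24 - 32·x)·Dx + (14 + 16·x - 32·x^2)·Dx^2 + (-1 + 16·x^2)·Dx^3  (order 3).
h: a_k = 0, -5, -7, -38/3, -33, -514/5, -5122/15, …
ICs: h(0) = 0, h′(0) = -5, h′′(0) = -14.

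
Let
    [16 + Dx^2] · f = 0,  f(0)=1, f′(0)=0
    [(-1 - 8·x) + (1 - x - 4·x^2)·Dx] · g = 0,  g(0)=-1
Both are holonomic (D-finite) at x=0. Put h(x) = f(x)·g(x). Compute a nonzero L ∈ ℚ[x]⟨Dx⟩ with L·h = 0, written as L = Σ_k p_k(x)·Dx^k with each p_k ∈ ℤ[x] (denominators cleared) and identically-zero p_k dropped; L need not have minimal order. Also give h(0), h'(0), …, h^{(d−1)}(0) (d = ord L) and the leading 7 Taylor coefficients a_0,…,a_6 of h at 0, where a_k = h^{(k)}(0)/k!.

L = (-8 + 16·x + 64·x^2) + (2 + 16·x)·Dx + (-1 + x + 4·x^2)·Dx^2  (order 2).
h: a_k = -1, -1, 3, -1, 1/3, -11/3, 151/45, …
ICs: h(0) = -1, h′(0) = -1.

f: a_k = 1, 0, -8, 0, 32/3, 0, -256/45, …
g: a_k = -1, -1, -5, -9, -29, -65, -181, …
Sym-product of L_f,L_g gives L₀ (≤ ord 2).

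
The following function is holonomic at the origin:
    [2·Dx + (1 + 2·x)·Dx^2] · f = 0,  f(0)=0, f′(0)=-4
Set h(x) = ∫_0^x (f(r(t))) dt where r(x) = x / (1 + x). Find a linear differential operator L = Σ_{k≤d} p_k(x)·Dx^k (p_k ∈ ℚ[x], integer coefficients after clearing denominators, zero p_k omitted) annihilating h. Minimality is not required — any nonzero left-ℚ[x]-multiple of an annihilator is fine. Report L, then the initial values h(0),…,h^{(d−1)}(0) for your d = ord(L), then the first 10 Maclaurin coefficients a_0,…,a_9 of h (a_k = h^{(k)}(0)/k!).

f: a_k = 0, -4, 4, -16/3, 8, -64/5, 64/3, -256/7, 64, -1024/9, …
Substitute x→r, Dx→(1/r')Dx; clear ⇒ L₀.
h=∫h₀ ⇒ L = L₀·Dx.
L = (4 + 6·x)·Dx^2 + (1 + 4·x + 3·x^2)·Dx^3  (order 3).
h: a_k = 0, 0, -2, 8/3, -13/3, 8, -242/15, 104/3, -1093/14, 1640/9, …
ICs: h(0) = 0, h′(0) = 0, h′′(0) = -4.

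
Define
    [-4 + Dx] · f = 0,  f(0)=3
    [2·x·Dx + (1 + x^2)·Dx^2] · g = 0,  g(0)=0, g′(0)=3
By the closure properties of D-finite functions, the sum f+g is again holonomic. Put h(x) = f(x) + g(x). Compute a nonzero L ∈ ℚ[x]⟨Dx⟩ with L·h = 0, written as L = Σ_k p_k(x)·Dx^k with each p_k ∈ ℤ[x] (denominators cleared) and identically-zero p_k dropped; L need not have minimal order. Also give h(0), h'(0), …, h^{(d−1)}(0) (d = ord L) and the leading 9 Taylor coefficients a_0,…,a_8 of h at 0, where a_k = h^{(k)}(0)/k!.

f: a_k = 3, 12, 24, 32, 32, 128/5, 256/15, 1024/105, 512/105, …
g: a_k = 0, 3, 0, -1, 0, 3/5, 0, -3/7, 0, …
Sum ⇒ L₀ = lclm(L_f,L_g) in ℚ(x)⟨Dx⟩.
L = (4 - 16·x - 12·x^2 - 16·x^3)·Dx + (-9 - 13·x^2 - 8·x^4)·Dx^2 + (2 + x + 4·x^2 + x^3 + 2·x^4)·Dx^3  (order 3).
h: a_k = 3, 15, 24, 31, 32, 131/5, 256/15, 979/105, 512/105, …
ICs: h(0) = 3, h′(0) = 15, h′′(0) = 48.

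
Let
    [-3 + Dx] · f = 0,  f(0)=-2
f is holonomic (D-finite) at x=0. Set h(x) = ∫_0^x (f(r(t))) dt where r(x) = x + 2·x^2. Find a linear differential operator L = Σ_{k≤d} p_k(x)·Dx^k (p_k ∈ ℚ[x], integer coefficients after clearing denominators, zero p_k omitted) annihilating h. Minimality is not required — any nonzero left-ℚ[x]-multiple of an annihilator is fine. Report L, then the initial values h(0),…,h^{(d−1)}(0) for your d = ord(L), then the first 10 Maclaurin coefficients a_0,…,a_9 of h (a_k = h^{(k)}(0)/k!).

f: a_k = -2, -6, -9, -9, -27/4, -81/20, -81/40, -243/280, -729/2240, -243/2240, …
Change of var in L_f (x↦r) gives L₀.
Integrate: L := L₀·Dx.
L = (-3 - 12·x)·Dx + Dx^2  (order 2).
h: a_k = 0, -2, -3, -7, -45/4, -387/20, -1107/40, -11061/280, -112887/2240, -28173/448, …
ICs: h(0) = 0, h′(0) = -2.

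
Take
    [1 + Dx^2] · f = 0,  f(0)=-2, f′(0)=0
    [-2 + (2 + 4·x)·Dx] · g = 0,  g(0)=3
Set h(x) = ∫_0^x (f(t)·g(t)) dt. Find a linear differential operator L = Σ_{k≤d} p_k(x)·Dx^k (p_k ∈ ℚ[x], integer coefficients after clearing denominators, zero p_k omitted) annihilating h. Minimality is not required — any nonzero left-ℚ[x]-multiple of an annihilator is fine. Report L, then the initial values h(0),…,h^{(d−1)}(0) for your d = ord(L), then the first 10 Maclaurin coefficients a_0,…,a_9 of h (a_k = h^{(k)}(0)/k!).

f: a_k = -2, 0, 1, 0, -1/12, 0, 1/360, 0, -1/20160, 0, …
g: a_k = 3, 3, -3/2, 3/2, -15/8, 21/8, -63/16, 99/16, -1287/128, 2145/128, …
f·g: L₀ = L_f ⊗_s L_g, ord ≤ 2·1.
h=∫₀ˣh₀: take L = L₀·Dx.
L = (4 + 4·x + 4·x^2)·Dx + (-2 - 4·x)·Dx^2 + (1 + 4·x + 4·x^2)·Dx^3  (order 3).
h: a_k = 0, -6, -3, 2, 0, 2/5, -2/3, 92/105, -37/30, 1714/945, …
ICs: h(0) = 0, h′(0) = -6, h′′(0) = -6.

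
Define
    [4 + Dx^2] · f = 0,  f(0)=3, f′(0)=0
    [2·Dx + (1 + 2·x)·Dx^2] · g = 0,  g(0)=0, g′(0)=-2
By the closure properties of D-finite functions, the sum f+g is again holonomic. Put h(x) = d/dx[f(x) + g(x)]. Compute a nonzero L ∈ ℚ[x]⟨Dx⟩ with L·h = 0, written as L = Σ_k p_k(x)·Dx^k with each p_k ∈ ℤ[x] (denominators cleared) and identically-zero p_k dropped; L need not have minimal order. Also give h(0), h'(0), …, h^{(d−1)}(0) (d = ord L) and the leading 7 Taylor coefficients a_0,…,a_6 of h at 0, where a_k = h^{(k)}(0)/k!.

L = (56 + 32·x + 32·x^2) + (12 + 40·x + 48·x^2 + 32·x^3)·Dx + (14 + 8·x + 8·x^2)·Dx^2 + (3 + 10·x + 12·x^2 + 8·x^3)·Dx^3  (order 3).
h: a_k = -2, -8, -8, 24, -32, 312/5, -128, …
ICs: h(0) = -2, h′(0) = -8, h′′(0) = -16.

f: a_k = 3, 0, -6, 0, 2, 0, -4/15, …
g: a_k = 0, -2, 2, -8/3, 4, -32/5, 32/3, …
Sum ⇒ L₀ = lclm(L_f,L_g) in ℚ(x)⟨Dx⟩.
h=h₀': d/dx-closure on L₀ ⇒ L.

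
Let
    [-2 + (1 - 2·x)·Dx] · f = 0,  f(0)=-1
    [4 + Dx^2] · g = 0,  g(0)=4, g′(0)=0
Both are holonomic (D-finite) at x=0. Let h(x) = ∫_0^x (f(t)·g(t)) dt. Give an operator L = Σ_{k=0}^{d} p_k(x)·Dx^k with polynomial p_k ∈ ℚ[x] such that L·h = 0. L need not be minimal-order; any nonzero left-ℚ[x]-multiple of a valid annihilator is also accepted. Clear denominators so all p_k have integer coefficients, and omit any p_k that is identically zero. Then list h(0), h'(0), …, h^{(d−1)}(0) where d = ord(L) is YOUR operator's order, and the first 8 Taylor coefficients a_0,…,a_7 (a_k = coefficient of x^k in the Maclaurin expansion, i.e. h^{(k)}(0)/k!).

L = (-4 + 8·x)·Dx + 4·Dx^2 + (-1 + 2·x)·Dx^3  (order 3).
h: a_k = 0, -4, -4, -8/3, -4, -104/15, -104/9, -6224/315, …
ICs: h(0) = 0, h′(0) = -4, h′′(0) = -8.

f: a_k = -1, -2, -4, -8, -16, -32, -64, -128, …
g: a_k = 4, 0, -8, 0, 8/3, 0, -16/45, 0, …
f·g: L₀ = L_f ⊗_s L_g, ord ≤ 1·2.
h=∫h₀ ⇒ L = L₀·Dx.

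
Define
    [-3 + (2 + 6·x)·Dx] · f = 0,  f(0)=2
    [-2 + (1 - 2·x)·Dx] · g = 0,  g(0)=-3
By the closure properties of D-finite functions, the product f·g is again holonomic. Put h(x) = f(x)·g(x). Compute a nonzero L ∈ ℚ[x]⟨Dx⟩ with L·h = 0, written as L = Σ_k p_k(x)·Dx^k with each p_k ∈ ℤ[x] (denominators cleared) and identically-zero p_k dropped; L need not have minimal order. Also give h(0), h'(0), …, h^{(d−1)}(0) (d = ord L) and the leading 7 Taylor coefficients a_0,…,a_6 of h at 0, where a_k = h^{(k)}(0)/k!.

L = (7 + 6·x) + (-2 - 2·x + 12·x^2)·Dx  (order 1).
h: a_k = -6, -21, -141/4, -645/8, -9105/64, -41523/128, -286257/512, …
ICs: h(0) = -6.

f: a_k = 2, 3, -9/4, 27/8, -405/64, 1701/128, -15309/512, …
g: a_k = -3, -6, -12, -24, -48, -96, -192, …
f·g: L₀ = L_f ⊗_s L_g, ord ≤ 1·1.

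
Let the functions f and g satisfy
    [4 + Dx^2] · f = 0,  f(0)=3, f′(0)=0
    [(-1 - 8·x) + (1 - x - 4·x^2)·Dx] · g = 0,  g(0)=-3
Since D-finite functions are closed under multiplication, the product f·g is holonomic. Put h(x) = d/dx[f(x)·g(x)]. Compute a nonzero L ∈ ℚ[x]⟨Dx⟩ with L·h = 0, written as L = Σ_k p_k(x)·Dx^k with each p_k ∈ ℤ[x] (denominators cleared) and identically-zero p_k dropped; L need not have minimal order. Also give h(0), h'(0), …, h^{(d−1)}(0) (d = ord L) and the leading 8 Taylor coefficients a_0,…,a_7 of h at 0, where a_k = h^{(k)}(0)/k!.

L = (18 - 8·x - 28·x^2 + 32·x^3 + 64·x^4) + (4 + 34·x + 24·x^2 + 64·x^3)·Dx + (-1 + x^2 + 8·x^3 + 16·x^4)·Dx^2  (order 2).
h: a_k = -9, -54, -189, -708, -2145, -34086/5, -99827/5, -2071176/35, …
ICs: h(0) = -9, h′(0) = -54.

f: a_k = 3, 0, -6, 0, 2, 0, -4/15, 0, …
g: a_k = -3, -3, -15, -27, -87, -195, -543, -1323, …
f·g: L₀ = L_f ⊗_s L_g, ord ≤ 2·1.
Derive L from L₀ (diff closure).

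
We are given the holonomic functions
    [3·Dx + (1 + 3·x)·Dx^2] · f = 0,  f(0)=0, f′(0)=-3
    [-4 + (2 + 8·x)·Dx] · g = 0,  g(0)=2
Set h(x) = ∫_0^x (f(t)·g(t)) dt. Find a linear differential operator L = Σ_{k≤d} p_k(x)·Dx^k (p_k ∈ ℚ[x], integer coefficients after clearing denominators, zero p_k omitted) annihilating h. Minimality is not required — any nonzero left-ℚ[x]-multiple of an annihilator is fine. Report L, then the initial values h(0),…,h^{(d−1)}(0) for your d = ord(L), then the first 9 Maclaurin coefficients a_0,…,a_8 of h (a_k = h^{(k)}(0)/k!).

f: a_k = 0, -3, 9/2, -9, 81/4, -243/5, 243/2, -2187/7, 6561/8, …
g: a_k = 2, 4, -4, 8, -20, 56, -168, 528, -1716, …
f·g: L₀ = L_f ⊗_s L_g, ord ≤ 2·1.
h=∫h₀ ⇒ L = L₀·Dx.
L = (6 + 12·x)·Dx + (-1 - 4·x)·Dx^2 + (1 + 11·x + 40·x^2 + 48·x^3)·Dx^3  (order 3).
h: a_k = 0, 0, -3, -1, 3, -15/2, 193/10, -1812/35, 20187/140, …
ICs: h(0) = 0, h′(0) = 0, h′′(0) = -6.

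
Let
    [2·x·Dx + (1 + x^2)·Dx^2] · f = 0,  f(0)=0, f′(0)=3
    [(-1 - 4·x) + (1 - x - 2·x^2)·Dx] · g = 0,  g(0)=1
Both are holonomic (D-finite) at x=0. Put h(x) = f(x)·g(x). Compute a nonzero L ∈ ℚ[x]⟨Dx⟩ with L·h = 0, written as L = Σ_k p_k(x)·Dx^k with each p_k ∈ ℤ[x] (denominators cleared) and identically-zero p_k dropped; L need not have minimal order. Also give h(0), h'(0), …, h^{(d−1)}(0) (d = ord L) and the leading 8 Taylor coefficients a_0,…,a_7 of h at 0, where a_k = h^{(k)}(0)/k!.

L = (4 + 2·x + 12·x^2) + (2 + 6·x + 4·x^2 + 12·x^3)·Dx + (-1 + x + x^2 + x^3 + 2·x^4)·Dx^2  (order 2).
h: a_k = 0, 3, 3, 8, 14, 153/5, 293/5, 4178/35, …
ICs: h(0) = 0, h′(0) = 3.

f: a_k = 0, 3, 0, -1, 0, 3/5, 0, -3/7, …
g: a_k = 1, 1, 3, 5, 11, 21, 43, 85, …
Product ⇒ symmetric product L₀, ord ≤ 2.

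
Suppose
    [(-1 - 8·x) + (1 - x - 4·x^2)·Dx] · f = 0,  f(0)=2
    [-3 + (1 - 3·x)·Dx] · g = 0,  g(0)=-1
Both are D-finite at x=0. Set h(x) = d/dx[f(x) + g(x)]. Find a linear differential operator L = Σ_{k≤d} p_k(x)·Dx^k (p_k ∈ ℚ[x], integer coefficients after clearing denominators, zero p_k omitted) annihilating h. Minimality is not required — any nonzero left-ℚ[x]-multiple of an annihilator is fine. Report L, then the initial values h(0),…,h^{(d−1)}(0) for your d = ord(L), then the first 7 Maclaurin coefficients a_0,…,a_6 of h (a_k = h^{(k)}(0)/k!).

L = (54 - 288·x + 1728·x^2 - 2304·x^3 + 1728·x^4) + (-42·x - 144·x^2 + 1248·x^3 - 2088·x^4 + 1728·x^5)·Dx + (-1 + 16·x - 71·x^2 + 96·x^3 + 72·x^4 - 312·x^5 + 288·x^6)·Dx^2  (order 2).
h: a_k = -1, 2, -27, -92, -565, -2202, -9135, …
ICs: h(0) = -1, h′(0) = 2.

f: a_k = 2, 2, 10, 18, 58, 130, 362, …
g: a_k = -1, -3, -9, -27, -81, -243, -729, …
L₀ := lclm(L_f,L_g); ord L₀ ≤ 1+1.
h=h₀': d/dx-closure on L₀ ⇒ L.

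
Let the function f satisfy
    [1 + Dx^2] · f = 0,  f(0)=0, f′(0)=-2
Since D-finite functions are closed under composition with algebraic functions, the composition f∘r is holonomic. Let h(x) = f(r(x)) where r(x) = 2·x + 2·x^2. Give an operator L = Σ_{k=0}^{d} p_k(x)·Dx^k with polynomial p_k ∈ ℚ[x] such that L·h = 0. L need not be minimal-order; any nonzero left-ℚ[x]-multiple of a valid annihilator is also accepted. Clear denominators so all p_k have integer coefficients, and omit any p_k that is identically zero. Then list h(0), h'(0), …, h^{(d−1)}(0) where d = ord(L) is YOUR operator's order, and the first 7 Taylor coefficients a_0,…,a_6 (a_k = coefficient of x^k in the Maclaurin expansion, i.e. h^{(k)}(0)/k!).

L = (4 + 24·x + 48·x^2 + 32·x^3) - 2·Dx + (1 + 2·x)·Dx^2  (order 2).
h: a_k = 0, -4, -4, 8/3, 8, 112/15, 0, …
ICs: h(0) = 0, h′(0) = -4.

f: a_k = 0, -2, 0, 1/3, 0, -1/60, 0, …
L₀ from L_f via x↦r, Dx↦r'^{-1}Dx.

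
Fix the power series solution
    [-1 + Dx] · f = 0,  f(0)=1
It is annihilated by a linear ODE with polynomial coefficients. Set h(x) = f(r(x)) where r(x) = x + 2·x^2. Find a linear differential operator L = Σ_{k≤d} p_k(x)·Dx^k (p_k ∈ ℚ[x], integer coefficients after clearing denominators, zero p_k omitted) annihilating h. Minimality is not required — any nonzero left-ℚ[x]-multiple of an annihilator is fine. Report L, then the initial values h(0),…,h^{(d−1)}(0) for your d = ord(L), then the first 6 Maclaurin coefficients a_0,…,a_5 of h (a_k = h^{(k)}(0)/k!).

L = (-1 - 4·x) + Dx  (order 1).
h: a_k = 1, 1, 5/2, 13/6, 73/24, 281/120, …
ICs: h(0) = 1.

f: a_k = 1, 1, 1/2, 1/6, 1/24, 1/120, …
f∘r: x↦r, Dx↦Dx/r' in L_f ⇒ L₀.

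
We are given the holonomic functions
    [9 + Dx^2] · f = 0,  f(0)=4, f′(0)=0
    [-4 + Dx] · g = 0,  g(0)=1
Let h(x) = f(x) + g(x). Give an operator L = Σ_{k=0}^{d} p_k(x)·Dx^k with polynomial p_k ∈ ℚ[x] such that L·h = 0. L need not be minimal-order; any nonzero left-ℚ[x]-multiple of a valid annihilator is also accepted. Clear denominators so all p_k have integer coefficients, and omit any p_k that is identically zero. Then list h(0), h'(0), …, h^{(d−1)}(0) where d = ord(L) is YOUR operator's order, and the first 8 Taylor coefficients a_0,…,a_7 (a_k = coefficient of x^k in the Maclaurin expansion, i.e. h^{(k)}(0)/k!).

L = -36 + 9·Dx - 4·Dx^2 + Dx^3  (order 3).
h: a_k = 5, 4, -10, 32/3, 145/6, 128/15, 59/36, 1024/315, …
ICs: h(0) = 5, h′(0) = 4, h′′(0) = -20.

f: a_k = 4, 0, -18, 0, 27/2, 0, -81/20, 0, …
g: a_k = 1, 4, 8, 32/3, 32/3, 128/15, 256/45, 1024/315, …
Sum ⇒ L₀ = lclm(L_f,L_g) in ℚ(x)⟨Dx⟩.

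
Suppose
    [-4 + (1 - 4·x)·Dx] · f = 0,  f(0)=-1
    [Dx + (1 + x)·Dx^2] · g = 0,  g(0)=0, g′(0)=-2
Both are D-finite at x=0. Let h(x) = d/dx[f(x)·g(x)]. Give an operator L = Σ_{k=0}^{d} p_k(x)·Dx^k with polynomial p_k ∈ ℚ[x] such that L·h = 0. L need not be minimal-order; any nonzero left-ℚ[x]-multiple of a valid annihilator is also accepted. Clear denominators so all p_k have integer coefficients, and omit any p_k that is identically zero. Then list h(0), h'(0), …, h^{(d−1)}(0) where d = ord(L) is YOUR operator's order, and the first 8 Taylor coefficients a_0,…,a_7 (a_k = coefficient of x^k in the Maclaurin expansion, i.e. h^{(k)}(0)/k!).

f: a_k = -1, -4, -16, -64, -256, -1024, -4096, -16384, …
g: a_k = 0, -2, 1, -2/3, 1/2, -2/5, 1/3, -2/7, …
Product ⇒ symmetric product L₀, ord ≤ 2.
Differentiate: ansatz ord ≤ ord L₀ ⇒ L.
L = 16 + (10 + 20·x)·Dx + (-1 + 3·x + 4·x^2)·Dx^2  (order 2).
h: a_k = 2, 14, 86, 1370/3, 6856/3, 54838/5, 767762/15, 24568174/105, …
ICs: h(0) = 2, h′(0) = 14.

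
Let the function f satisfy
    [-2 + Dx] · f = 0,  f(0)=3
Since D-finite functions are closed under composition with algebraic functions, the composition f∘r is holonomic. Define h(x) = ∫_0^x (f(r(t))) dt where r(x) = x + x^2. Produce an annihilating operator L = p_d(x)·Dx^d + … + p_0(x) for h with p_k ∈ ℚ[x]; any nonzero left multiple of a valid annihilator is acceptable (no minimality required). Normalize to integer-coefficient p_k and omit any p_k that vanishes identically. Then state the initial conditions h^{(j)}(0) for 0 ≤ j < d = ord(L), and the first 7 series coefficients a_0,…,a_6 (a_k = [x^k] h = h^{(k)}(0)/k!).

L = (-2 - 4·x)·Dx + Dx^2  (order 2).
h: a_k = 0, 3, 3, 4, 4, 4, 52/15, …
ICs: h(0) = 0, h′(0) = 3.

f: a_k = 3, 6, 6, 4, 2, 4/5, 4/15, …
Substitute x→r, Dx→(1/r')Dx; clear ⇒ L₀.
h=∫₀ˣh₀: take L = L₀·Dx.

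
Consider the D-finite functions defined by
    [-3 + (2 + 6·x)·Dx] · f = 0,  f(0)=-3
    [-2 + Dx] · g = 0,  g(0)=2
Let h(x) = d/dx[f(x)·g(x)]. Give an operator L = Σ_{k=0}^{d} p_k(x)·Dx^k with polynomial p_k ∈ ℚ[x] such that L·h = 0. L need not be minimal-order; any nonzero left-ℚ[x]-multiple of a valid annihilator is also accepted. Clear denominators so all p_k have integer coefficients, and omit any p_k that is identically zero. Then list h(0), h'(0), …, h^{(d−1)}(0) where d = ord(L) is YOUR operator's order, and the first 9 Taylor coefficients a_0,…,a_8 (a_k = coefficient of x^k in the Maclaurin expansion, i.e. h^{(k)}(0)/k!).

L = (31 + 168·x + 144·x^2) + (-14 - 66·x - 72·x^2)·Dx  (order 1).
h: a_k = -21, -93/2, -543/8, -241/16, -13279/128, 276497/1280, -9930589/15360, 56288873/30720, -18061579639/3440640, …
ICs: h(0) = -21.

f: a_k = -3, -9/2, 27/8, -81/16, 1215/128, -5103/256, 45927/1024, -216513/2048, 8444007/32768, …
g: a_k = 2, 4, 4, 8/3, 4/3, 8/15, 8/45, 16/315, 4/315, …
Product ⇒ symmetric product L₀, ord ≤ 1.
Differentiate: ansatz ord ≤ ord L₀ ⇒ L.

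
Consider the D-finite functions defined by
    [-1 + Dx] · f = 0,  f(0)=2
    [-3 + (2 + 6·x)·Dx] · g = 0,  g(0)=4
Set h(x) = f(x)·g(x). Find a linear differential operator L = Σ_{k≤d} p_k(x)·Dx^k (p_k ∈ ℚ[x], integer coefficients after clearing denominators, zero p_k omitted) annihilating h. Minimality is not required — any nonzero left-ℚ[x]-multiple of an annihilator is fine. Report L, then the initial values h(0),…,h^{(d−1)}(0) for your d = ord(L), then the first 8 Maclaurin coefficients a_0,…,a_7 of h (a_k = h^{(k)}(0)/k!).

f: a_k = 2, 2, 1, 1/3, 1/12, 1/60, 1/360, 1/2520, …
g: a_k = 4, 6, -9/2, 27/4, -405/32, 1701/64, -15309/256, 72171/512, …
h₀=f·g: eliminate ⇒ L₀, order ≤ 1·1.
L = (-5 - 6·x) + (2 + 6·x)·Dx  (order 1).
h: a_k = 8, 20, 7, 71/6, -671/48, 16157/480, -88837/1152, 14933039/80640, …
ICs: h(0) = 8.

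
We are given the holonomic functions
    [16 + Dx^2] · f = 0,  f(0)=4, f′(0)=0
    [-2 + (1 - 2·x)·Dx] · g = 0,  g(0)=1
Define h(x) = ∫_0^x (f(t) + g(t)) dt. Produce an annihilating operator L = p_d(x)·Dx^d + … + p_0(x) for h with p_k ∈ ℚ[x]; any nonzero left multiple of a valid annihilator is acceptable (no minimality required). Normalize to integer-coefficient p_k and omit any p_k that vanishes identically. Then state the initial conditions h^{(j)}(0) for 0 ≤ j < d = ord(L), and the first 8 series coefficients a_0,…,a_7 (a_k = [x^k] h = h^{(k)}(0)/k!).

L = (-160 + 256·x - 256·x^2)·Dx + (48 - 224·x + 384·x^2 - 256·x^3)·Dx^2 + (-10 + 16·x - 16·x^2)·Dx^3 + (3 - 14·x + 24·x^2 - 16·x^3)·Dx^4  (order 4).
h: a_k = 0, 5, 1, -28/3, 2, 176/15, 16/3, 1856/315, …
ICs: h(0) = 0, h′(0) = 5, h′′(0) = 2, h′′′(0) = -56.

f: a_k = 4, 0, -32, 0, 128/3, 0, -1024/45, 0, …
g: a_k = 1, 2, 4, 8, 16, 32, 64, 128, …
h₀=f+g: left-lcm gives L₀, ord ≤ 3.
h=∫₀ˣh₀: take L = L₀·Dx.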